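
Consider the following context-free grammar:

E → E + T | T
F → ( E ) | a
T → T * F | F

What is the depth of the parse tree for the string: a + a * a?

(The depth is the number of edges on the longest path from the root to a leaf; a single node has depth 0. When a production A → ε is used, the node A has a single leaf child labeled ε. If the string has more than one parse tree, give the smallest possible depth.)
The grammar is unambiguous; the parse tree of a + a * a is:
E → E + T at the root (depth 0).
  Left E (depth 1) → T (2) → F (3) → a (4).
  Right T (depth 1) → T * F; that T (2) → F (3) → a (4); F (2) → a (3).
The longest root-to-leaf paths have 4 edges.
Depth = 4.

Final answer: 4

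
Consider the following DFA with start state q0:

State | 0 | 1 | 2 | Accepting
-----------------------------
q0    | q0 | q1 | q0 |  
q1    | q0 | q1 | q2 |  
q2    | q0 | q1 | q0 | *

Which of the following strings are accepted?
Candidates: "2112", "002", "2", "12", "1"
"2112": q0 → q0 → q1 → q1 → q2; q2 is accepting → accepted
"002": q0 → q0 → q0 → q0; q0 is not accepting → rejected
"2": q0 → q0; q0 is not accepting → rejected
"12": q0 → q1 → q2; q2 is accepting → accepted
"1": q0 → q1; q1 is not accepting → rejected

Final answer: "2112", "12"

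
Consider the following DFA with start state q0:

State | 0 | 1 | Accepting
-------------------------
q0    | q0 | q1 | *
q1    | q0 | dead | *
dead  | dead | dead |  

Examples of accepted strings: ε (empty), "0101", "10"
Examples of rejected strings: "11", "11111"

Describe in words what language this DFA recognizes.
binary strings with no two consecutive 1s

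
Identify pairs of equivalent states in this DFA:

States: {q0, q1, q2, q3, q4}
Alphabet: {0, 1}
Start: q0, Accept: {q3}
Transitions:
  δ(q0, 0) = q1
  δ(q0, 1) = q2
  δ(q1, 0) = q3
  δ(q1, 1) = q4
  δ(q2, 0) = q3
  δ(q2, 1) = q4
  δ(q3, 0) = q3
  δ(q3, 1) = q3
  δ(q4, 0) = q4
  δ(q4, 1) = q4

Using the table-filling algorithm:
Round 0 – mark pairs where exactly one state is accepting: (q0,q3), (q1,q3), (q2,q3), (q3,q4)
Round 1 – newly marked: (q0,q1) [on 0: q1 vs q3, already marked]; (q0,q2) [on 0: q1 vs q3, already marked]; (q1,q4) [on 0: q3 vs q4, already marked]; (q2,q4) [on 0: q3 vs q4, already marked]
Round 2 – newly marked: (q0,q4) [on 0: q1 vs q4, already marked]
No further pairs can be marked.
(q1, q2) unmarked: δ(q1,0)=q3, δ(q2,0)=q3; δ(q1,1)=q4, δ(q2,1)=q4 → equivalent
Equivalent pairs: (q1, q2)

Final answer: Equivalent pairs: (q1, q2)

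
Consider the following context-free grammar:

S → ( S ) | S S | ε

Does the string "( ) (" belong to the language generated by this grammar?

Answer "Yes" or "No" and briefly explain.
Each production adds parentheses only in matched pairs (S → ( S )) or none at all, so every derived string has equally many '(' and ')'. The string ( ) ( has two '(' and one ')', so it cannot be derived.

Final answer: No - no valid derivation exists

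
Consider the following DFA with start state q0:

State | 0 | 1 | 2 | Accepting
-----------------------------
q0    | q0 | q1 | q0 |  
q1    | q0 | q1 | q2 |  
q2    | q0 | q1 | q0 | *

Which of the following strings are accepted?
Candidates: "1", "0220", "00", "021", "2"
"1": q0 → q1; q1 is not accepting → rejected
"0220": q0 → q0 → q0 → q0 → q0; q0 is not accepting → rejected
"00": q0 → q0 → q0; q0 is not accepting → rejected
"021": q0 → q0 → q0 → q1; q1 is not accepting → rejected
"2": q0 → q0; q0 is not accepting → rejected

Final answer: None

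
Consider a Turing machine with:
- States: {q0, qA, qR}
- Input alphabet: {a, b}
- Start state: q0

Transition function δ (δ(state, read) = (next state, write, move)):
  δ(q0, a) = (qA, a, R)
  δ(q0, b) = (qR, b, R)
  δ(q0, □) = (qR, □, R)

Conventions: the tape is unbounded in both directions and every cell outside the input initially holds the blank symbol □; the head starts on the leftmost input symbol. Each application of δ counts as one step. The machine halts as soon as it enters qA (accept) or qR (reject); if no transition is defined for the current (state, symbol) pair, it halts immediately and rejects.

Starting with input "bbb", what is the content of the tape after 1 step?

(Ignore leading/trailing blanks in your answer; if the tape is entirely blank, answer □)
Step 0: [q0]bbb (head at position 0)
Step 1: δ(q0, b) = (qR, b, R)  ⊢  b[qR]bb (head at position 1)
Tape after 1 step (ignoring surrounding blanks): bbb

Final answer: Tape: bbb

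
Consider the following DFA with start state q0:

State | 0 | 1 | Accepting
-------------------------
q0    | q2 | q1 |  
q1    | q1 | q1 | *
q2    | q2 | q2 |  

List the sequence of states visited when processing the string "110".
q0 → q1 → q1 → q1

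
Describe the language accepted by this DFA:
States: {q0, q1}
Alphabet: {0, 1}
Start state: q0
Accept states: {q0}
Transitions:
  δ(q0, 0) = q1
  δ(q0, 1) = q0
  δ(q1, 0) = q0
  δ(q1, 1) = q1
Analyzing the DFA structure:
Start state: q0
Accept states: {q0}
Interpreting what each state remembers (checking against the transitions):
  q0: an even number of 0s has been read so far
  q1: an odd number of 0s has been read so far
  δ(q0, 0): in q0 (an even number of 0s has been read so far), after reading 0 we have: an odd number of 0s has been read so far → q1
  δ(q0, 1): in q0 (an even number of 0s has been read so far), after reading 1 we have: an even number of 0s has been read so far → q0
  δ(q1, 0): in q1 (an odd number of 0s has been read so far), after reading 0 we have: an even number of 0s has been read so far → q0
  δ(q1, 1): in q1 (an odd number of 0s has been read so far), after reading 1 we have: an odd number of 0s has been read so far → q1
A string is accepted iff it ends in {q0}, i.e. an even number of 0s has been read so far.
Language: All binary strings with an even number of 0s

Final answer: All binary strings with an even number of 0s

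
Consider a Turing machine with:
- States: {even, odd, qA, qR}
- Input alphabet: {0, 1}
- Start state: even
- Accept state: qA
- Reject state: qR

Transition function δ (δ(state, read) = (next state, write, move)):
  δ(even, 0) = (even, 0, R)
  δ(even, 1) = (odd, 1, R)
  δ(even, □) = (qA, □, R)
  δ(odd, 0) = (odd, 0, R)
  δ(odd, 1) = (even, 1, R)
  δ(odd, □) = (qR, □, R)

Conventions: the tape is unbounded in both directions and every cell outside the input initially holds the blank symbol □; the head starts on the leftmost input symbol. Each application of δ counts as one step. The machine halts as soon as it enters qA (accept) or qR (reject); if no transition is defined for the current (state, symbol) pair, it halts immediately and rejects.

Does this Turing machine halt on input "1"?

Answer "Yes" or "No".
Step 0: [even]1 (head at position 0)
Step 1: δ(even, 1) = (odd, 1, R)  ⊢  1[odd]□ (head at position 1)
Step 2: δ(odd, □) = (qR, □, R)  ⊢  1□[qR]□ (head at position 2)
The machine is in qR, so it halts and rejects.
It halts after 2 steps.

Final answer: Yes - halts after 2 steps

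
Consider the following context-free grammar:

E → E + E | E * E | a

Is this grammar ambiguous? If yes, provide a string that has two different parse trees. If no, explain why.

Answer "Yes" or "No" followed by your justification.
Two different leftmost derivations of a + a * a:
  (1) E ⇒ E + E ⇒ a + E ⇒ a + E * E ⇒ a + a * E ⇒ a + a * a   (tree groups a + (a * a))
  (2) E ⇒ E * E ⇒ E + E * E ⇒ a + E * E ⇒ a + a * E ⇒ a + a * a   (tree groups (a + a) * a)
Two distinct leftmost derivations = two distinct parse trees, so the grammar is ambiguous.

Final answer: Yes - the string 'a + a * a' has two distinct leftmost derivations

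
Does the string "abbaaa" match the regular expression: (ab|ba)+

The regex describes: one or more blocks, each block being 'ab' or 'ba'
No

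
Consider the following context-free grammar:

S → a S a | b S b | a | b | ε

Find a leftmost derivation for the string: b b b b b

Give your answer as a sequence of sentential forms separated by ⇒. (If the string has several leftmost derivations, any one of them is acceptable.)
Start with S.
Step 1: the leftmost non-terminal is S; apply S → b S b:  b S b
Step 2: the leftmost non-terminal is S; apply S → b S b:  b b S b b
Step 3: the leftmost non-terminal is S; apply S → b:  b b b b b

Final answer: S ⇒ b S b ⇒ b b S b b ⇒ b b b b b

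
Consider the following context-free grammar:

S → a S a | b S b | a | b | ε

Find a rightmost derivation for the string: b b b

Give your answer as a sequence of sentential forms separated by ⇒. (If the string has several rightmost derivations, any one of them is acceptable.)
Start with S.
Step 1: the rightmost non-terminal is S; apply S → b S b:  b S b
Step 2: the rightmost non-terminal is S; apply S → b:  b b b

Final answer: S ⇒ b S b ⇒ b b b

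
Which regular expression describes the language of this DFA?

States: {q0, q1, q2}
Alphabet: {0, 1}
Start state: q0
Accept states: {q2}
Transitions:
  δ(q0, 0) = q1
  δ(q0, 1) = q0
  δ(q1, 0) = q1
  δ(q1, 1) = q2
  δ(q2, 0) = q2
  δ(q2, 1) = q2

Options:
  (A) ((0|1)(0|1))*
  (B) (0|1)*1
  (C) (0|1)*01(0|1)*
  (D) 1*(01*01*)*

Testing sample strings against the DFA:
  '00' -> rejected
  '010' -> accepted
  '00011' -> accepted
  '10001' -> accepted
Checking each option for a counterexample:
  (A) ((0|1)(0|1))*: ε is rejected by the DFA but matches the regex → eliminated
  (B) (0|1)*1: '1' is rejected by the DFA but matches the regex → eliminated
  (C) (0|1)*01(0|1)*: agrees with the DFA on all strings of length ≤ 4
  (D) 1*(01*01*)*: ε is rejected by the DFA but matches the regex → eliminated
Only (C) (0|1)*01(0|1)* is consistent with the DFA.

Final answer: (C) (0|1)*01(0|1)*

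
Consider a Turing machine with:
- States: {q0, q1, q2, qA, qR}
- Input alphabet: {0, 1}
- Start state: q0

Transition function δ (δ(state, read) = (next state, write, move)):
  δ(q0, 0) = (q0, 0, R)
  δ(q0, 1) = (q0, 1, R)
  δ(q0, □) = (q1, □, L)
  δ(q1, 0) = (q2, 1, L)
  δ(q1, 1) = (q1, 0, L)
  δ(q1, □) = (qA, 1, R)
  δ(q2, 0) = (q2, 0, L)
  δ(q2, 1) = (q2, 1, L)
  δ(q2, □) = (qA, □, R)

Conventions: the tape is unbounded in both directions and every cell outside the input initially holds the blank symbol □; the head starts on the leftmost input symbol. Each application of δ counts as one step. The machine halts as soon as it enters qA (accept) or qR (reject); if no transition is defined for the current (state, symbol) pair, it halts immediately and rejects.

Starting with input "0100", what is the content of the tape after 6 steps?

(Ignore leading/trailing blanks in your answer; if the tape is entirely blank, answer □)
Step 0: [q0]0100 (head at position 0)
Step 1: δ(q0, 0) = (q0, 0, R)  ⊢  0[q0]100 (head at position 1)
Step 2: δ(q0, 1) = (q0, 1, R)  ⊢  01[q0]00 (head at position 2)
Step 3: δ(q0, 0) = (q0, 0, R)  ⊢  010[q0]0 (head at position 3)
Step 4: δ(q0, 0) = (q0, 0, R)  ⊢  0100[q0]□ (head at position 4)
Step 5: δ(q0, □) = (q1, □, L)  ⊢  010[q1]0□ (head at position 3)
Step 6: δ(q1, 0) = (q2, 1, L)  ⊢  01[q2]01□ (head at position 2)
Tape after 6 steps (ignoring surrounding blanks): 0101

Final answer: Tape: 0101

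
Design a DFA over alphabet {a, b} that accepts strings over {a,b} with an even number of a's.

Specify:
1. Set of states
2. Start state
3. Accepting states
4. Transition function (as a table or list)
One valid DFA (any DFA recognizing the same language is acceptable):
States: {q0, q1}
Start: q0
Accepting: {q0}
Transitions (accepting states marked with *):
State | a | b | Accepting
-------------------------
q0    | q1 | q0 | *
q1    | q0 | q1 |  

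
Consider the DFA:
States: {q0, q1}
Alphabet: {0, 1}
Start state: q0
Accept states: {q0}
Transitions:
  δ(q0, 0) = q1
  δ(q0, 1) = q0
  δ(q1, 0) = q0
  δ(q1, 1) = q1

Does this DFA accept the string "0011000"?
Processing string "0011000":
  q0 --0--> q1
  q1 --0--> q0
  q0 --1--> q0
  q0 --1--> q0
  q0 --0--> q1
  q1 --0--> q0
  q0 --0--> q1
Final state: q1
Accept states: {q0}
q1 is not an accept state, so the string is rejected.

Final answer: No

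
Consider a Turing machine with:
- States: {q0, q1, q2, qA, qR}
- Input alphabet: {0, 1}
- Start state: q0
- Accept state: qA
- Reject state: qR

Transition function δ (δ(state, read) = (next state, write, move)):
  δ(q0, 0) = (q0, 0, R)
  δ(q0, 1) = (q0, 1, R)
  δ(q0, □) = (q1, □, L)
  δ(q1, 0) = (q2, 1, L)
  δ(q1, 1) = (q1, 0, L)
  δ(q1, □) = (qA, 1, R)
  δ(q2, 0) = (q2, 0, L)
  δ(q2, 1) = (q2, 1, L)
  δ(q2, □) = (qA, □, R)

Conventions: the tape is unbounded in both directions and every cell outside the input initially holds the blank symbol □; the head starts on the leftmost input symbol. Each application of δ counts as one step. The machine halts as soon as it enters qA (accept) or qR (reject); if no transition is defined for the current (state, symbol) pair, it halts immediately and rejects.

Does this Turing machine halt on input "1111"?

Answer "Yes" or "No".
Step 0: [q0]1111 (head at position 0)
Step 1: δ(q0, 1) = (q0, 1, R)  ⊢  1[q0]111 (head at position 1)
Step 2: δ(q0, 1) = (q0, 1, R)  ⊢  11[q0]11 (head at position 2)
Step 3: δ(q0, 1) = (q0, 1, R)  ⊢  111[q0]1 (head at position 3)
Step 4: δ(q0, 1) = (q0, 1, R)  ⊢  1111[q0]□ (head at position 4)
Step 5: δ(q0, □) = (q1, □, L)  ⊢  111[q1]1□ (head at position 3)
Step 6: δ(q1, 1) = (q1, 0, L)  ⊢  11[q1]10□ (head at position 2)
Step 7: δ(q1, 1) = (q1, 0, L)  ⊢  1[q1]100□ (head at position 1)
Step 8: δ(q1, 1) = (q1, 0, L)  ⊢  [q1]1000□ (head at position 0)
Step 9: δ(q1, 1) = (q1, 0, L)  ⊢  [q1]□0000□ (head at position -1)
Step 10: δ(q1, □) = (qA, 1, R)  ⊢  1[qA]0000□ (head at position 0)
The machine is in qA, so it halts and accepts.
It halts after 10 steps.

Final answer: Yes - halts after 10 steps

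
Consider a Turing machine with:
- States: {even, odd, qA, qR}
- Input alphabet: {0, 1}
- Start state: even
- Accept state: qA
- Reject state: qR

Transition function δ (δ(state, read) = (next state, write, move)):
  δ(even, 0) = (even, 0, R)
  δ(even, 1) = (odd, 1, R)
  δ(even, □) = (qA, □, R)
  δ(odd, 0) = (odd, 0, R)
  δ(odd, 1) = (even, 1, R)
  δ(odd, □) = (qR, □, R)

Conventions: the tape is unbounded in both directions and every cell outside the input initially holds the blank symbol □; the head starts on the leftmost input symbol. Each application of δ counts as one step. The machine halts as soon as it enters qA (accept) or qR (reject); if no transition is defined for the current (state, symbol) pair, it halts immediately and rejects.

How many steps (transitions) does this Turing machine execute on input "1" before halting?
Step 0: [even]1 (head at position 0)
Step 1: δ(even, 1) = (odd, 1, R)  ⊢  1[odd]□ (head at position 1)
Step 2: δ(odd, □) = (qR, □, R)  ⊢  1□[qR]□ (head at position 2)
The machine is in qR, so it halts and rejects.
Number of transitions executed: 2.

Final answer: 2 steps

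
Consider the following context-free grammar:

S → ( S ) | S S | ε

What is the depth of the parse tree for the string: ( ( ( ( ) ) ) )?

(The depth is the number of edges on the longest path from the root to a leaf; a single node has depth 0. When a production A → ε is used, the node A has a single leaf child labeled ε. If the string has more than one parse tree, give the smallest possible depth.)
The string is 4 nested pairs. The shallowest parse tree applies S → ( S ) 4 times (one node per nested pair, each a child of the previous) and then S → ε in the middle.
S nodes at depths 0..4, ε leaf at depth 5; parentheses leaves are at depths 1..4.
(Using S → S S with an S → ε child anywhere only adds levels, so it cannot give a shallower tree.)
Depth = 5.

Final answer: 5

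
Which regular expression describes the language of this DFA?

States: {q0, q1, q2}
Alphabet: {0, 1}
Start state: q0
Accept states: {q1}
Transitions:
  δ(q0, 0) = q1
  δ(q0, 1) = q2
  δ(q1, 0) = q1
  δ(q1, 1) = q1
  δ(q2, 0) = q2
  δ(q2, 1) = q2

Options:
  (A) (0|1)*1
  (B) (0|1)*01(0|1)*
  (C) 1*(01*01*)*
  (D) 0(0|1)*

Testing sample strings against the DFA:
  '1011' -> rejected
  '00' -> accepted
  '00101' -> accepted
  '01' -> accepted
Checking each option for a counterexample:
  (A) (0|1)*1: '0' is accepted by the DFA but does not match the regex → eliminated
  (B) (0|1)*01(0|1)*: '0' is accepted by the DFA but does not match the regex → eliminated
  (C) 1*(01*01*)*: ε is rejected by the DFA but matches the regex → eliminated
  (D) 0(0|1)*: agrees with the DFA on all strings of length ≤ 4
Only (D) 0(0|1)* is consistent with the DFA.

Final answer: (D) 0(0|1)*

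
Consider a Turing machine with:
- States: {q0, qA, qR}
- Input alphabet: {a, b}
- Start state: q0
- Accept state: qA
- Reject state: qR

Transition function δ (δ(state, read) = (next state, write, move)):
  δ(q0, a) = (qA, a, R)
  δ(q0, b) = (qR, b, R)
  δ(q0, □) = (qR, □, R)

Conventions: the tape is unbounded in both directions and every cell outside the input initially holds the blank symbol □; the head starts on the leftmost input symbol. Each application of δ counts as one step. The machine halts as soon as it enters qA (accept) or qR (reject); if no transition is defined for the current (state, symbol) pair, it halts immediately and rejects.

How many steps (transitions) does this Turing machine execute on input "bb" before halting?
Step 0: [q0]bb (head at position 0)
Step 1: δ(q0, b) = (qR, b, R)  ⊢  b[qR]b (head at position 1)
The machine is in qR, so it halts and rejects.
Number of transitions executed: 1.

Final answer: 1 steps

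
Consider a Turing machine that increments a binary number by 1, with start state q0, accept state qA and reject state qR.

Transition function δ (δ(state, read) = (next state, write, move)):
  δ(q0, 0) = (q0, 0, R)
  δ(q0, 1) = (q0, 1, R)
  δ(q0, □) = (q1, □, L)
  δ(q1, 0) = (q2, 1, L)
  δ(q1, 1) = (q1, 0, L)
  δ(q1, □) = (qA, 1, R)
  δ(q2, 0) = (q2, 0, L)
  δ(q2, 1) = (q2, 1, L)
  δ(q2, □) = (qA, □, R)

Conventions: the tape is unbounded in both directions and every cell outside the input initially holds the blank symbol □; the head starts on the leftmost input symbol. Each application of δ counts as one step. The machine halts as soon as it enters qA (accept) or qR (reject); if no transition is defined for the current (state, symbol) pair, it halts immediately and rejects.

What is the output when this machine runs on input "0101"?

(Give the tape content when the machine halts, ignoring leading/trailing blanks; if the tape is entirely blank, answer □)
Step 0: [q0]0101 (head at position 0)
Step 1: δ(q0, 0) = (q0, 0, R)  ⊢  0[q0]101 (head at position 1)
Step 2: δ(q0, 1) = (q0, 1, R)  ⊢  01[q0]01 (head at position 2)
Step 3: δ(q0, 0) = (q0, 0, R)  ⊢  010[q0]1 (head at position 3)
Step 4: δ(q0, 1) = (q0, 1, R)  ⊢  0101[q0]□ (head at position 4)
Step 5: δ(q0, □) = (q1, □, L)  ⊢  010[q1]1□ (head at position 3)
Step 6: δ(q1, 1) = (q1, 0, L)  ⊢  01[q1]00□ (head at position 2)
Step 7: δ(q1, 0) = (q2, 1, L)  ⊢  0[q2]110□ (head at position 1)
Step 8: δ(q2, 1) = (q2, 1, L)  ⊢  [q2]0110□ (head at position 0)
Step 9: δ(q2, 0) = (q2, 0, L)  ⊢  [q2]□0110□ (head at position -1)
Step 10: δ(q2, □) = (qA, □, R)  ⊢  □[qA]0110□ (head at position 0)
The machine is in qA, so it halts and accepts.
Tape content when halted (ignoring surrounding blanks): 0110

Final answer: Output: 0110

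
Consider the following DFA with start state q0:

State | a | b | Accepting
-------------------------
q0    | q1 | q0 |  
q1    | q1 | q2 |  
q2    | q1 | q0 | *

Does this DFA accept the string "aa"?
Start in q0.
Read 'a': q0 → q1
Read 'a': q1 → q1
Final state q1 is not accepting, so the string is rejected.

Final answer: No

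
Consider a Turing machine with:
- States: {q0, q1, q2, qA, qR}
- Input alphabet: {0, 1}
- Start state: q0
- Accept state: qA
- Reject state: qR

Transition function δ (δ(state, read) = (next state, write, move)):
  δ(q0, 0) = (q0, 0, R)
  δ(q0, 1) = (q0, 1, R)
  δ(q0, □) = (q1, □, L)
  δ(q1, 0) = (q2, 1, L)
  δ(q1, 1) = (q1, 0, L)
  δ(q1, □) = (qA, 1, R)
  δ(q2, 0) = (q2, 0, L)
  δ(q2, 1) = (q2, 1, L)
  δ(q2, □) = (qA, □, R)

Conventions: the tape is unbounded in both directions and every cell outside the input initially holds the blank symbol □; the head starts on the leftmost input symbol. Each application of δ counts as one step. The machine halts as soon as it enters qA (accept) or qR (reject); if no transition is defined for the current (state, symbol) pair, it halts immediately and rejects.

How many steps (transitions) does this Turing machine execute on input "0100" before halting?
Step 0: [q0]0100 (head at position 0)
Step 1: δ(q0, 0) = (q0, 0, R)  ⊢  0[q0]100 (head at position 1)
Step 2: δ(q0, 1) = (q0, 1, R)  ⊢  01[q0]00 (head at position 2)
Step 3: δ(q0, 0) = (q0, 0, R)  ⊢  010[q0]0 (head at position 3)
Step 4: δ(q0, 0) = (q0, 0, R)  ⊢  0100[q0]□ (head at position 4)
Step 5: δ(q0, □) = (q1, □, L)  ⊢  010[q1]0□ (head at position 3)
Step 6: δ(q1, 0) = (q2, 1, L)  ⊢  01[q2]01□ (head at position 2)
Step 7: δ(q2, 0) = (q2, 0, L)  ⊢  0[q2]101□ (head at position 1)
Step 8: δ(q2, 1) = (q2, 1, L)  ⊢  [q2]0101□ (head at position 0)
Step 9: δ(q2, 0) = (q2, 0, L)  ⊢  [q2]□0101□ (head at position -1)
Step 10: δ(q2, □) = (qA, □, R)  ⊢  □[qA]0101□ (head at position 0)
The machine is in qA, so it halts and accepts.
Number of transitions executed: 10.

Final answer: 10 steps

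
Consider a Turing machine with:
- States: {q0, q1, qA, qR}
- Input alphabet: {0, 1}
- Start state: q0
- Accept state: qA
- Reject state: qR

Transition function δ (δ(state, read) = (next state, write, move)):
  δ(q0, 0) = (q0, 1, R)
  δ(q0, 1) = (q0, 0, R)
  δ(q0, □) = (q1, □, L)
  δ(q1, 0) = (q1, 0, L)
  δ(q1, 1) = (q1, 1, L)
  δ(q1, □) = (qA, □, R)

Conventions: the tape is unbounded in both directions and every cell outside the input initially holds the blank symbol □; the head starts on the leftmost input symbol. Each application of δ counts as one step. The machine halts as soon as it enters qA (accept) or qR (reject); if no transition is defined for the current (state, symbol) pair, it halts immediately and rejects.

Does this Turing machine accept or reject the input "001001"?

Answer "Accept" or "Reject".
Step 0: [q0]001001 (head at position 0)
Step 1: δ(q0, 0) = (q0, 1, R)  ⊢  1[q0]01001 (head at position 1)
Step 2: δ(q0, 0) = (q0, 1, R)  ⊢  11[q0]1001 (head at position 2)
Step 3: δ(q0, 1) = (q0, 0, R)  ⊢  110[q0]001 (head at position 3)
Step 4: δ(q0, 0) = (q0, 1, R)  ⊢  1101[q0]01 (head at position 4)
Step 5: δ(q0, 0) = (q0, 1, R)  ⊢  11011[q0]1 (head at position 5)
Step 6: δ(q0, 1) = (q0, 0, R)  ⊢  110110[q0]□ (head at position 6)
Step 7: δ(q0, □) = (q1, □, L)  ⊢  11011[q1]0□ (head at position 5)
Step 8: δ(q1, 0) = (q1, 0, L)  ⊢  1101[q1]10□ (head at position 4)
Step 9: δ(q1, 1) = (q1, 1, L)  ⊢  110[q1]110□ (head at position 3)
Step 10: δ(q1, 1) = (q1, 1, L)  ⊢  11[q1]0110□ (head at position 2)
Step 11: δ(q1, 0) = (q1, 0, L)  ⊢  1[q1]10110□ (head at position 1)
Step 12: δ(q1, 1) = (q1, 1, L)  ⊢  [q1]110110□ (head at position 0)
Step 13: δ(q1, 1) = (q1, 1, L)  ⊢  [q1]□110110□ (head at position -1)
Step 14: δ(q1, □) = (qA, □, R)  ⊢  □[qA]110110□ (head at position 0)
The machine is in qA, so it halts and accepts.

Final answer: Accept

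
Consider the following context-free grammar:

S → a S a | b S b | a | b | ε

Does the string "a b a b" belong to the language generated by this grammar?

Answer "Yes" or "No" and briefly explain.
Every production places the same symbol at both ends (or yields a single symbol / ε), so every derived string is a palindrome. a b a b reversed is b a b a ≠ a b a b, so it is not a palindrome and cannot be derived (already the first step fails: the string starts with a but ends with b, so neither S → a S a nor S → b S b fits).

Final answer: No - no valid derivation exists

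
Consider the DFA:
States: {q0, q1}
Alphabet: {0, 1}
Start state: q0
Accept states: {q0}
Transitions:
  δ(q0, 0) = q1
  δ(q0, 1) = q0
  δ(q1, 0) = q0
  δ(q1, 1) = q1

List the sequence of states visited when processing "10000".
Starting at q0
Read '1': q0 -> q0
Read '0': q0 -> q1
Read '0': q1 -> q0
Read '0': q0 -> q1
Read '0': q1 -> q0

Final answer: q0 -> q0 -> q1 -> q0 -> q1 -> q0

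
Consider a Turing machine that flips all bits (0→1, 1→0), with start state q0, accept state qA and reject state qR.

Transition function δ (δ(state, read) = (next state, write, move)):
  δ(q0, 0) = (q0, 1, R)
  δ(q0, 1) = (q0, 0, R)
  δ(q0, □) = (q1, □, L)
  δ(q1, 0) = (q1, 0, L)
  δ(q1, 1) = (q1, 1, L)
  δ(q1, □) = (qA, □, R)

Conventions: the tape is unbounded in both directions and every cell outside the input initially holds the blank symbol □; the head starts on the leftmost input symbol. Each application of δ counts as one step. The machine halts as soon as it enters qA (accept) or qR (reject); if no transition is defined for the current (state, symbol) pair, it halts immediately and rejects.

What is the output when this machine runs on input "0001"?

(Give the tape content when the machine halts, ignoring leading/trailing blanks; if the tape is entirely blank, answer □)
Step 0: [q0]0001 (head at position 0)
Step 1: δ(q0, 0) = (q0, 1, R)  ⊢  1[q0]001 (head at position 1)
Step 2: δ(q0, 0) = (q0, 1, R)  ⊢  11[q0]01 (head at position 2)
Step 3: δ(q0, 0) = (q0, 1, R)  ⊢  111[q0]1 (head at position 3)
Step 4: δ(q0, 1) = (q0, 0, R)  ⊢  1110[q0]□ (head at position 4)
Step 5: δ(q0, □) = (q1, □, L)  ⊢  111[q1]0□ (head at position 3)
Step 6: δ(q1, 0) = (q1, 0, L)  ⊢  11[q1]10□ (head at position 2)
Step 7: δ(q1, 1) = (q1, 1, L)  ⊢  1[q1]110□ (head at position 1)
Step 8: δ(q1, 1) = (q1, 1, L)  ⊢  [q1]1110□ (head at position 0)
Step 9: δ(q1, 1) = (q1, 1, L)  ⊢  [q1]□1110□ (head at position -1)
Step 10: δ(q1, □) = (qA, □, R)  ⊢  □[qA]1110□ (head at position 0)
The machine is in qA, so it halts and accepts.
Tape content when halted (ignoring surrounding blanks): 1110

Final answer: Output: 1110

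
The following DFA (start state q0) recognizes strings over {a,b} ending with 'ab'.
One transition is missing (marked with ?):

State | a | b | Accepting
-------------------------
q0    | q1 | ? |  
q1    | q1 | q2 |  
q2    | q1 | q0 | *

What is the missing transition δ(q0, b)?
q0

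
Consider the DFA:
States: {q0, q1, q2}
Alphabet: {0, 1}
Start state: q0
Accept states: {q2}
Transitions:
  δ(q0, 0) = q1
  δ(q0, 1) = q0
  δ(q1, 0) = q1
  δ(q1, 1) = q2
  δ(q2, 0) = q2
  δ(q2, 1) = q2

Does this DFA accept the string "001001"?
Processing string "001001":
  q0 --0--> q1
  q1 --0--> q1
  q1 --1--> q2
  q2 --0--> q2
  q2 --0--> q2
  q2 --1--> q2
Final state: q2
Accept states: {q2}
q2 is an accept state, so the string is accepted.

Final answer: Yes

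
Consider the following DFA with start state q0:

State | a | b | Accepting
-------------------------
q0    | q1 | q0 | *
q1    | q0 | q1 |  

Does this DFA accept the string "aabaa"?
Start in q0.
Read 'a': q0 → q1
Read 'a': q1 → q0
Read 'b': q0 → q0
Read 'a': q0 → q1
Read 'a': q1 → q0
Final state q0 is accepting, so the string is accepted.

Final answer: Yes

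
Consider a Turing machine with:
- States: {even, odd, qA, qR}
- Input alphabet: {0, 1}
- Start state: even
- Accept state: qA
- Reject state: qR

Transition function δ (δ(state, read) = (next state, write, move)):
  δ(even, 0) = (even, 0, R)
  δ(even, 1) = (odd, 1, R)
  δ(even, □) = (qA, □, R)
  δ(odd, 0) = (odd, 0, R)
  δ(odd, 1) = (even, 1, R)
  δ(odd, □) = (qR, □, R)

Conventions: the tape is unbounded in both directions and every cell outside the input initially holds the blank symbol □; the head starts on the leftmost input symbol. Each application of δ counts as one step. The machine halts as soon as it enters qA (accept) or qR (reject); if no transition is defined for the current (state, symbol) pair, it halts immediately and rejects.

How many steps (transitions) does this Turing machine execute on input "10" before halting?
Step 0: [even]10 (head at position 0)
Step 1: δ(even, 1) = (odd, 1, R)  ⊢  1[odd]0 (head at position 1)
Step 2: δ(odd, 0) = (odd, 0, R)  ⊢  10[odd]□ (head at position 2)
Step 3: δ(odd, □) = (qR, □, R)  ⊢  10□[qR]□ (head at position 3)
The machine is in qR, so it halts and rejects.
Number of transitions executed: 3.

Final answer: 3 steps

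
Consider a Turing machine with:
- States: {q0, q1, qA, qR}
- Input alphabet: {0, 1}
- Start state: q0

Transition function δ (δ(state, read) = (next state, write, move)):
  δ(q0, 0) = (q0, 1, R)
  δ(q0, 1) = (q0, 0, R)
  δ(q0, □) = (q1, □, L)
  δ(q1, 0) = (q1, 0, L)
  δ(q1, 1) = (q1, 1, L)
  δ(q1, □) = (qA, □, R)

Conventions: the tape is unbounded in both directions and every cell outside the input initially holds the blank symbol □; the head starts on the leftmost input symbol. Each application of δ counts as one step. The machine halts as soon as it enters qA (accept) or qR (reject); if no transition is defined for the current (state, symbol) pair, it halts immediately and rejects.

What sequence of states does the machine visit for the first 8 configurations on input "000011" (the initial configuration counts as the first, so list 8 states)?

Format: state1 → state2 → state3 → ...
Step 0: [q0]000011 (head at position 0)
Step 1: δ(q0, 0) = (q0, 1, R)  ⊢  1[q0]00011 (head at position 1)
Step 2: δ(q0, 0) = (q0, 1, R)  ⊢  11[q0]0011 (head at position 2)
Step 3: δ(q0, 0) = (q0, 1, R)  ⊢  111[q0]011 (head at position 3)
Step 4: δ(q0, 0) = (q0, 1, R)  ⊢  1111[q0]11 (head at position 4)
Step 5: δ(q0, 1) = (q0, 0, R)  ⊢  11110[q0]1 (head at position 5)
Step 6: δ(q0, 1) = (q0, 0, R)  ⊢  111100[q0]□ (head at position 6)
Step 7: δ(q0, □) = (q1, □, L)  ⊢  11110[q1]0□ (head at position 5)
Reading off the states of these 8 configurations: q0 → q0 → q0 → q0 → q0 → q0 → q0 → q1

Final answer: q0 → q0 → q0 → q0 → q0 → q0 → q0 → q1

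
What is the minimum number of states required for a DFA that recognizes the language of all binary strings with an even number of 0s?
Language: binary strings with an even number of 0s
Lower bound (Myhill–Nerode): the prefixes ε, 0 are pairwise distinguishable:
  ε vs 0: suffix ε distinguishes them (ε has zero 0s (accepted), 0 has one 0 (rejected))
So any DFA needs at least 2 states.
Upper bound: a DFA with 2 states exists (one state per class above).
Minimum states: 2

Final answer: 2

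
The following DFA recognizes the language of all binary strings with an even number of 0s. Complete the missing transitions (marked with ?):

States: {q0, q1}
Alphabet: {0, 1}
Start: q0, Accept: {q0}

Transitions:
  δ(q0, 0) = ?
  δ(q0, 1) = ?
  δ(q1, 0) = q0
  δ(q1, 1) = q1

What each state remembers (consistent with the given transitions and accept states):
  q0: an even number of 0s has been read so far
  q1: an odd number of 0s has been read so far
Filling in the missing entries:
  δ(q0, 0): in q0 (an even number of 0s has been read so far), after reading 0 we have: an odd number of 0s has been read so far → q1
  δ(q0, 1): in q0 (an even number of 0s has been read so far), after reading 1 we have: an even number of 0s has been read so far → q0

Final answer: δ(q0, 0) = q1; δ(q0, 1) = q0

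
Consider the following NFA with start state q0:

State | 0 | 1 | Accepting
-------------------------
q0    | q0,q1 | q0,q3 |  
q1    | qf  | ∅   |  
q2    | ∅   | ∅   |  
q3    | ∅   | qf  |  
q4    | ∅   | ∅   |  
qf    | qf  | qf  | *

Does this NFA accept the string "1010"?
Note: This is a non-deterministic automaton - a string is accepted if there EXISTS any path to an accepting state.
Track the set of states the NFA could be in: start {q0}
Read '1': {q0} → {q0, q3}
Read '0': {q0, q3} → {q0, q1}
Read '1': {q0, q1} → {q0, q3}
Read '0': {q0, q3} → {q0, q1}
Final set {q0, q1} contains no accepting state → rejected.

Final answer: No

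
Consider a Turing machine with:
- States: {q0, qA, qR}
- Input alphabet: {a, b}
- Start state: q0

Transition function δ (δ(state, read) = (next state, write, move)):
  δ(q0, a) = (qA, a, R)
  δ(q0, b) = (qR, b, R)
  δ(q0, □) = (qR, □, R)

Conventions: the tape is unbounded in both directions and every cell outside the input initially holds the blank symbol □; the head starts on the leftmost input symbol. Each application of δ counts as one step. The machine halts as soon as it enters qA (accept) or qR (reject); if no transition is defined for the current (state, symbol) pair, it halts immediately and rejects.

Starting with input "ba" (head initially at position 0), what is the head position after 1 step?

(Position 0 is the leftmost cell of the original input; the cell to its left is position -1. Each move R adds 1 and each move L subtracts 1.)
Step 0: [q0]ba (head at position 0)
Step 1: δ(q0, b) = (qR, b, R)  ⊢  b[qR]a (head at position 1)
Head position after 1 step: 1

Final answer: Position 1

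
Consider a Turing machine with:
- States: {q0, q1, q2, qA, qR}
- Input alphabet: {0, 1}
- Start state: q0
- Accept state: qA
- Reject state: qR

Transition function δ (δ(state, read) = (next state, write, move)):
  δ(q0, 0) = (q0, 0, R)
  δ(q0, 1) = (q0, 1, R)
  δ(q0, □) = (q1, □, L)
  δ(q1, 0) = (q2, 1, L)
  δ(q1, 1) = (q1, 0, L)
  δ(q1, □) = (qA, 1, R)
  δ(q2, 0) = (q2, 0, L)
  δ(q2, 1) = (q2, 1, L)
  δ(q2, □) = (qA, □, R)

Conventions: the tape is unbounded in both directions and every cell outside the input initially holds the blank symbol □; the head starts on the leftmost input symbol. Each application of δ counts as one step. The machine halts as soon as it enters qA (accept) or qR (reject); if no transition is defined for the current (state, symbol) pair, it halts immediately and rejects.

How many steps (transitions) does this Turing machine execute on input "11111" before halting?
Step 0: [q0]11111 (head at position 0)
Step 1: δ(q0, 1) = (q0, 1, R)  ⊢  1[q0]1111 (head at position 1)
Step 2: δ(q0, 1) = (q0, 1, R)  ⊢  11[q0]111 (head at position 2)
Step 3: δ(q0, 1) = (q0, 1, R)  ⊢  111[q0]11 (head at position 3)
Step 4: δ(q0, 1) = (q0, 1, R)  ⊢  1111[q0]1 (head at position 4)
Step 5: δ(q0, 1) = (q0, 1, R)  ⊢  11111[q0]□ (head at position 5)
Step 6: δ(q0, □) = (q1, □, L)  ⊢  1111[q1]1□ (head at position 4)
Step 7: δ(q1, 1) = (q1, 0, L)  ⊢  111[q1]10□ (head at position 3)
Step 8: δ(q1, 1) = (q1, 0, L)  ⊢  11[q1]100□ (head at position 2)
Step 9: δ(q1, 1) = (q1, 0, L)  ⊢  1[q1]1000□ (head at position 1)
Step 10: δ(q1, 1) = (q1, 0, L)  ⊢  [q1]10000□ (head at position 0)
Step 11: δ(q1, 1) = (q1, 0, L)  ⊢  [q1]□00000□ (head at position -1)
Step 12: δ(q1, □) = (qA, 1, R)  ⊢  1[qA]00000□ (head at position 0)
The machine is in qA, so it halts and accepts.
Number of transitions executed: 12.

Final answer: 12 steps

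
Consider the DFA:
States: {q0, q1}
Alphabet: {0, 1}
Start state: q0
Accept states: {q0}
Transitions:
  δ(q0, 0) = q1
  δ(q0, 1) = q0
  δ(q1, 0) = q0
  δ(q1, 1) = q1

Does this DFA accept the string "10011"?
Processing string "10011":
  q0 --1--> q0
  q0 --0--> q1
  q1 --0--> q0
  q0 --1--> q0
  q0 --1--> q0
Final state: q0
Accept states: {q0}
q0 is an accept state, so the string is accepted.

Final answer: Yes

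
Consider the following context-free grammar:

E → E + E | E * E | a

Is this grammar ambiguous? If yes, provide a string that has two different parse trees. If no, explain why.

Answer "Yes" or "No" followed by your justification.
Two different leftmost derivations of a + a * a:
  (1) E ⇒ E + E ⇒ a + E ⇒ a + E * E ⇒ a + a * E ⇒ a + a * a   (tree groups a + (a * a))
  (2) E ⇒ E * E ⇒ E + E * E ⇒ a + E * E ⇒ a + a * E ⇒ a + a * a   (tree groups (a + a) * a)
Two distinct leftmost derivations = two distinct parse trees, so the grammar is ambiguous.

Final answer: Yes - the string 'a + a * a' has two distinct leftmost derivations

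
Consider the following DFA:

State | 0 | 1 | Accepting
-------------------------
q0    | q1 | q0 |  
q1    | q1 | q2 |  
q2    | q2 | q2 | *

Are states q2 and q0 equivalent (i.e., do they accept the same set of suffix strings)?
Try the suffix ε (the empty string).
From q2: q2 — accepting.
From q0: q0 — not accepting.
The two states disagree on this suffix, so they are not equivalent.

Final answer: No. Distinguishing string: ε (the empty string) - accepted from q2 but not from q0.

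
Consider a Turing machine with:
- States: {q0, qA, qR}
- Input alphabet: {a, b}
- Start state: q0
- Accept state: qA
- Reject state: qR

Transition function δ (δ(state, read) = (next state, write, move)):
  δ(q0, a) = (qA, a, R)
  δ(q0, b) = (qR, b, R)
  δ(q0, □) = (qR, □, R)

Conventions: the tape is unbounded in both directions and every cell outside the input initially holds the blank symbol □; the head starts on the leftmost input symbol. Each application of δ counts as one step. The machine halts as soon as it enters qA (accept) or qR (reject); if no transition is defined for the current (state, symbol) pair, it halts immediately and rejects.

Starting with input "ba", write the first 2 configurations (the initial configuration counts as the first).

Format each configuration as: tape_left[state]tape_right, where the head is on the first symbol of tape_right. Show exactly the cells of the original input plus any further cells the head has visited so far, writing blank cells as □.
Step 0: [q0]ba (head at position 0)
Step 1: δ(q0, b) = (qR, b, R)  ⊢  b[qR]a (head at position 1)

Final answer: [q0]ba ⊢ b[qR]a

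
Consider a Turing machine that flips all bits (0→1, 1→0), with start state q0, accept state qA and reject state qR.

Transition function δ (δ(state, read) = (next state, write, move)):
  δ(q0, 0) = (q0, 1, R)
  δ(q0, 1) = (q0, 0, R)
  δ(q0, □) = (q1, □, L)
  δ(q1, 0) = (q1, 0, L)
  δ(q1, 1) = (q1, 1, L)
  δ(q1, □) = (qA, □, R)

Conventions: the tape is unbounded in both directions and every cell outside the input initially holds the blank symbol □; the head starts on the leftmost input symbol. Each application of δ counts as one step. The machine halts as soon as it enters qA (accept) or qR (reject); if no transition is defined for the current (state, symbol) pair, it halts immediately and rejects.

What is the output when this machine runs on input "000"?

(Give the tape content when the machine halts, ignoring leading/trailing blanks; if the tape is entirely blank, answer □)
Step 0: [q0]000 (head at position 0)
Step 1: δ(q0, 0) = (q0, 1, R)  ⊢  1[q0]00 (head at position 1)
Step 2: δ(q0, 0) = (q0, 1, R)  ⊢  11[q0]0 (head at position 2)
Step 3: δ(q0, 0) = (q0, 1, R)  ⊢  111[q0]□ (head at position 3)
Step 4: δ(q0, □) = (q1, □, L)  ⊢  11[q1]1□ (head at position 2)
Step 5: δ(q1, 1) = (q1, 1, L)  ⊢  1[q1]11□ (head at position 1)
Step 6: δ(q1, 1) = (q1, 1, L)  ⊢  [q1]111□ (head at position 0)
Step 7: δ(q1, 1) = (q1, 1, L)  ⊢  [q1]□111□ (head at position -1)
Step 8: δ(q1, □) = (qA, □, R)  ⊢  □[qA]111□ (head at position 0)
The machine is in qA, so it halts and accepts.
Tape content when halted (ignoring surrounding blanks): 111

Final answer: Output: 111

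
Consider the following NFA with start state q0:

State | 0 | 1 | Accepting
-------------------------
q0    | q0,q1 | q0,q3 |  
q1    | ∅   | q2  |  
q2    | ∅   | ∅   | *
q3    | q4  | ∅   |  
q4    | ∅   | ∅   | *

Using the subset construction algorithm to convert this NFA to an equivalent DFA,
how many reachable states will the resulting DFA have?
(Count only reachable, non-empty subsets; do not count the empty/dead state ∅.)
Start subset: {q0}
{q0}: on 0 → {q0, q1}, on 1 → {q0, q3}
{q0, q1}: on 0 → {q0, q1}, on 1 → {q0, q2, q3}
{q0, q3}: on 0 → {q0, q1, q4}, on 1 → {q0, q3}
{q0, q2, q3}: on 0 → {q0, q1, q4}, on 1 → {q0, q3}
{q0, q1, q4}: on 0 → {q0, q1}, on 1 → {q0, q2, q3}
Reachable non-empty subsets: {q0}, {q0, q1}, {q0, q3}, {q0, q2, q3}, {q0, q1, q4} — 5 in total.

Final answer: 5 states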